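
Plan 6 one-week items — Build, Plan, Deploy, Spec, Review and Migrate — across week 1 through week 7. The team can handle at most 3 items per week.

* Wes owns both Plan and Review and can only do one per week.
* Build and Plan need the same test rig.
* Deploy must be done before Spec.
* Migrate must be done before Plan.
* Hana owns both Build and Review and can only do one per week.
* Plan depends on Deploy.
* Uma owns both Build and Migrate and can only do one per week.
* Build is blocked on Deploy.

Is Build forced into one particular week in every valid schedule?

No

Build can be week 2 (e.g. Spec in week 2; Review in week 1; Plan in week 3; Deploy in week 1; Migrate in week 1; Build in week 2) or week 3 (e.g. Spec in week 2; Build in week 3; Migrate in week 1; Plan in week 2; Deploy in week 1; Review in week 1).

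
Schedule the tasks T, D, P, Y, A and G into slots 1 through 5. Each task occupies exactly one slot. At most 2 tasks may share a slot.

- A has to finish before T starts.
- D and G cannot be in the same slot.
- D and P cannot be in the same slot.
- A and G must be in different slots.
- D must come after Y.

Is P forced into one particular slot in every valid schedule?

P can be 1 (e.g. G -> 4, D -> 3, T -> 2, Y -> 2, P -> 1, A -> 1) or 2 (e.g. A in 1; Y in 1; P in 2; D in 3; G in 4; T in 2).

No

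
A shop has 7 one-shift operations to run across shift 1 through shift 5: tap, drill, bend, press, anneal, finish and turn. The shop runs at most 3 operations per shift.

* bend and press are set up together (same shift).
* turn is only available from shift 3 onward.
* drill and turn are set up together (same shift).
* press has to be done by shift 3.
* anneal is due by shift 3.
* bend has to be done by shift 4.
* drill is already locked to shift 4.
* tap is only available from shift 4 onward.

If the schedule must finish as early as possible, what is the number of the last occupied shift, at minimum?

shift 4

With at most 3 per shift and 7 operations, at least 3 shifts are needed.
tap can't be placed before shift 4, so the schedule must run through at least shift 4.
4 works (last occupied shift: shift 4): for example finish in shift 2, tap in shift 4, press in shift 1, drill in shift 4, turn in shift 4, bend in shift 1, anneal in shift 1.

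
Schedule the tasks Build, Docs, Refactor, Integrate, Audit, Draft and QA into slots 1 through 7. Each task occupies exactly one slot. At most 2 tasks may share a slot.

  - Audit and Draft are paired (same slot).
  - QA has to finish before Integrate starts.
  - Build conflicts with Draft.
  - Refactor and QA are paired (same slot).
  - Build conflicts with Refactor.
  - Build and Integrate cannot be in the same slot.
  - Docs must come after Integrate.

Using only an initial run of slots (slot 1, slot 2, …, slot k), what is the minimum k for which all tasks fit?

4

The precedence chain requires at least 3 distinct slots.
With at most 2 per slot and 7 tasks, at least 4 slots are needed.
4 works (last occupied slot: 4): for example Docs -> 3; Refactor -> 1; Draft -> 4; Integrate -> 2; Audit -> 4; Build -> 3; QA -> 1.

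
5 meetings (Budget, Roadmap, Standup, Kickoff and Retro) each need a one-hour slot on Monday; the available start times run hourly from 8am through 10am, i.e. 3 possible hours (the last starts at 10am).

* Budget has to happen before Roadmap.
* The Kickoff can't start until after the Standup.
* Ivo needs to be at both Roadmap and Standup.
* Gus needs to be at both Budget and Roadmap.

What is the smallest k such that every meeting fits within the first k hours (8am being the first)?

2 hours

The precedence chain requires at least 2 distinct hours.
2 works (last occupied hour: 9am): for example Kickoff in 9am, Roadmap in 9am, Standup in 8am, Retro in 8am, Budget in 8am.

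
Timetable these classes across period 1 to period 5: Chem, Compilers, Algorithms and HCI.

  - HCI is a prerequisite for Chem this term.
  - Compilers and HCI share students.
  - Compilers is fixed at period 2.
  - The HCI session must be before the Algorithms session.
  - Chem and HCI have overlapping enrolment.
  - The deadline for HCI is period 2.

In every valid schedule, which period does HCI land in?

period 1

HCI's window is period 1–period 2.
Compilers is fixed at period 2, and HCI can't share a period with Compilers.
So HCI must be period 1.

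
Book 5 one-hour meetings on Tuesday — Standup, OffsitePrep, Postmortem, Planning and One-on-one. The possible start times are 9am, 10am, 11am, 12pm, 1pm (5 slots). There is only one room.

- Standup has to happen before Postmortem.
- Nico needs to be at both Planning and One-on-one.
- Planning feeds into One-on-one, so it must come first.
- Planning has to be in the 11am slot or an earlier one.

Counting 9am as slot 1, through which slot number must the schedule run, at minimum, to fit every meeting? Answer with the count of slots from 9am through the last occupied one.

The precedence chain requires at least 2 distinct slots.
With at most 1 per slot and 5 meetings, at least 5 slots are needed.
5 works (last occupied slot: 1pm): for example Standup in 10am; Postmortem in 11am; OffsitePrep in 1pm; Planning in 9am; One-on-one in 12pm.

5 slots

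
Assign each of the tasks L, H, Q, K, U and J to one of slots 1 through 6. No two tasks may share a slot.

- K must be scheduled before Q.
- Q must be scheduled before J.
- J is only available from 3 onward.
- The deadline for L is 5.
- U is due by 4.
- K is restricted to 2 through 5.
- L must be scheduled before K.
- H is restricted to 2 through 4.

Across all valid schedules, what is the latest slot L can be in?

3

L's own window allows nothing later than 5; downstream work caps L at 3.
L at 3 is achievable: K in 4; Q in 5; L in 3; H in 2; J in 6; U in 1.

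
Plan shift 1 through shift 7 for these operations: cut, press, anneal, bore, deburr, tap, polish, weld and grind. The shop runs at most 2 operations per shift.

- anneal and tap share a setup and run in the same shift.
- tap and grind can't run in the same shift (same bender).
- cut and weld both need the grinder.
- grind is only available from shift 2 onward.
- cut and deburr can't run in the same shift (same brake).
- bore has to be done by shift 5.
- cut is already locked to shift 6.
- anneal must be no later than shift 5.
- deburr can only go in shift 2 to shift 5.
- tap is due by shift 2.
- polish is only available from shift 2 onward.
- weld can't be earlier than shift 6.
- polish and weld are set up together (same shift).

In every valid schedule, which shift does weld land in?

shift 7

weld's window is shift 6–shift 7.
cut is fixed at shift 6, and weld can't share a shift with cut.
So weld must be shift 7.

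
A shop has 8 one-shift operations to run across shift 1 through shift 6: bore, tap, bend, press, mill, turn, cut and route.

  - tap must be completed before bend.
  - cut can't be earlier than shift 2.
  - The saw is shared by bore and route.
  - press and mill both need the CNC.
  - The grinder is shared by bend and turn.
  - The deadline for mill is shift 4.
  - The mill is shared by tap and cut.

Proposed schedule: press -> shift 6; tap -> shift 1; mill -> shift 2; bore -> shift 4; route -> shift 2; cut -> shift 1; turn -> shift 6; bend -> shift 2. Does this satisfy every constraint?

Invalid. The mill is shared by tap and cut.

The grinder is shared by bend and turn — holds.
The saw is shared by bore and route — holds.
cut can't be earlier than shift 2 — violated.
tap must be completed before bend — holds.
The deadline for mill is shift 4 — holds.
The mill is shared by tap and cut — violated.
press and mill both need the CNC — holds.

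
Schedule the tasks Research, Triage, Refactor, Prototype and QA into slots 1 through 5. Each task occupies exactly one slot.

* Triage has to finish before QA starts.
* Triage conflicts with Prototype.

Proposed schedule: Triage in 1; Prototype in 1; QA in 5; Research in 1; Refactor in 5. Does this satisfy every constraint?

Invalid. Triage conflicts with Prototype.

Triage conflicts with Prototype — violated.
Triage has to finish before QA starts — holds.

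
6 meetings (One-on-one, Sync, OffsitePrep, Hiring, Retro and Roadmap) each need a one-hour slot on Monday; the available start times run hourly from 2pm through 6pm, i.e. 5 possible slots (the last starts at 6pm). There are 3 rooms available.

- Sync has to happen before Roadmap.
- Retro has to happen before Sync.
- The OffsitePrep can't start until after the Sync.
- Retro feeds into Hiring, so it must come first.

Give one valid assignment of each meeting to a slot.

One-on-one -> 2pm, OffsitePrep -> 4pm, Sync -> 3pm, Hiring -> 3pm, Retro -> 2pm, Roadmap -> 4pm

Checking: Retro(2pm) before Sync(3pm); Sync(3pm) before OffsitePrep(4pm); Sync(3pm) before Roadmap(4pm); Retro(2pm) before Hiring(3pm); max 2 per slot (cap 3).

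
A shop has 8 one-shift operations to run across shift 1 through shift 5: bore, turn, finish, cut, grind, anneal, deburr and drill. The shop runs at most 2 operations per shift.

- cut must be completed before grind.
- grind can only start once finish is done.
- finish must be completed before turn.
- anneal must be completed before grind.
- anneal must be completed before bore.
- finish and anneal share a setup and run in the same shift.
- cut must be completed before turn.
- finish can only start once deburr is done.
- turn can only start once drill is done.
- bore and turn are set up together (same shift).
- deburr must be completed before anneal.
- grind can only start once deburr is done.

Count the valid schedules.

Splitting on bore: it can be shift 4 (10), shift 5 (17). Listing each branch's schedules as (turn, finish, cut, grind, anneal, deburr, drill) by shift number:
bore=shift 4: (4,2,1,3,2,1,3) (4,2,1,5,2,1,3) (4,2,3,5,2,1,1) (4,2,3,5,2,1,3) (4,3,1,5,3,1,2) (4,3,1,5,3,2,1) (4,3,1,5,3,2,2) (4,3,2,5,3,1,1) (4,3,2,5,3,1,2) (4,3,2,5,3,2,1) — 10.
bore=shift 5: (5,2,1,3,2,1,3) (5,2,1,3,2,1,4) (5,2,1,4,2,1,3) (5,2,1,4,2,1,4) (5,2,3,4,2,1,1) (5,2,3,4,2,1,3) (5,2,3,4,2,1,4) (5,3,1,4,3,1,2) (5,3,1,4,3,1,4) (5,3,1,4,3,2,1) (5,3,1,4,3,2,2) (5,3,1,4,3,2,4) (5,3,2,4,3,1,1) (5,3,2,4,3,1,2) (5,3,2,4,3,1,4) (5,3,2,4,3,2,1) (5,3,2,4,3,2,4) — 17.
Summing: 10 + 17 = 27.

27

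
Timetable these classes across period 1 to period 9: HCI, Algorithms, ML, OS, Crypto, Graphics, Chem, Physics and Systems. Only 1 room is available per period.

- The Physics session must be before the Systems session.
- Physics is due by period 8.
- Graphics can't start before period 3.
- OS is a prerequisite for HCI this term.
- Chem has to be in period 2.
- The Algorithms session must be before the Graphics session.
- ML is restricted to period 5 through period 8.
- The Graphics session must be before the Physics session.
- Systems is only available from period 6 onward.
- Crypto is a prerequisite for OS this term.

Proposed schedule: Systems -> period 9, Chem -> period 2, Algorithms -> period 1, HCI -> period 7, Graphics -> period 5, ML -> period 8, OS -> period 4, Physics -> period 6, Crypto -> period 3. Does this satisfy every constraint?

Yes

Graphics can't start before period 3 — holds.
Crypto is a prerequisite for OS this term — holds.
ML is restricted to period 5 through period 8 — holds.
Only 1 room is available per period — holds.
Systems is only available from period 6 onward — holds.
Physics is due by period 8 — holds.
The Physics session must be before the Systems session — holds.
The Algorithms session must be before the Graphics session — holds.
Chem has to be in period 2 — holds.
OS is a prerequisite for HCI this term — holds.
The Graphics session must be before the Physics session — holds.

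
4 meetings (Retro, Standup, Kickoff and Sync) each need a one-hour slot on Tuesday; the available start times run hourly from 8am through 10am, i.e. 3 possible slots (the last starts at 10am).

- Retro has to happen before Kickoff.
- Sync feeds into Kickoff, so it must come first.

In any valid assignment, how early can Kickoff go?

Precedence pushes Kickoff to at least 9am.
Kickoff at 9am is achievable: Standup in 8am, Kickoff in 9am, Sync in 8am, Retro in 8am.

9am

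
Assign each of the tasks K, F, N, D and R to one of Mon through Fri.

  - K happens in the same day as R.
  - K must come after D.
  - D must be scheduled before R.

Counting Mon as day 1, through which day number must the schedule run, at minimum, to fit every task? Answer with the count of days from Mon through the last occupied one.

The precedence chain requires at least 2 distinct days.
2 works (last occupied day: Tue): for example F -> Mon, R -> Tue, K -> Tue, D -> Mon, N -> Mon.

2 days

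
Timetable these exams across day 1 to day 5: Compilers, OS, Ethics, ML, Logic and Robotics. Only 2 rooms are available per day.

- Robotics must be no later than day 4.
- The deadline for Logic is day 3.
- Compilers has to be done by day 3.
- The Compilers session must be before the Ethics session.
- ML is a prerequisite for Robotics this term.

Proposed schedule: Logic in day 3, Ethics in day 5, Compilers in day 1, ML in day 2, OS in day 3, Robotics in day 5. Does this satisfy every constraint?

ML is a prerequisite for Robotics this term — holds.
Only 2 rooms are available per day — holds.
Compilers has to be done by day 3 — holds.
The deadline for Logic is day 3 — holds.
Robotics must be no later than day 4 — violated.
The Compilers session must be before the Ethics session — holds.

No. Robotics must be no later than day 4 is not satisfied.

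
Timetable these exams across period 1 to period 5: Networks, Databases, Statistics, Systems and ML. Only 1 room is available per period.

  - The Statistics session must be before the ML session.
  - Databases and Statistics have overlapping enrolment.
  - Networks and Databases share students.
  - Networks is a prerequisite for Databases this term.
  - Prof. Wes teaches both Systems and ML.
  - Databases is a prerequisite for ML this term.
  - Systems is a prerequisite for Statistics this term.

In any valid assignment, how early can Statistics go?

period 2

Precedence pushes Statistics to at least period 2; downstream work caps Statistics at period 4.
Statistics at period 2 is achievable: Networks in period 3; Databases in period 4; Systems in period 1; Statistics in period 2; ML in period 5.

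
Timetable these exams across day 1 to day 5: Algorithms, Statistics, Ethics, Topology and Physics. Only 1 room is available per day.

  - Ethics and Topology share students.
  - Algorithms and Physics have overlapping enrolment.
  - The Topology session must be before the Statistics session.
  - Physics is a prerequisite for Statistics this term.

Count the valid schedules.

Splitting on Algorithms: it can be day 1 (8), day 2 (8), day 3 (8), day 4 (8), day 5 (8). Listing each branch's schedules as (Statistics, Ethics, Topology, Physics) by day number:
Algorithms=day 1: (4,5,2,3) (4,5,3,2) (5,2,3,4) (5,2,4,3) (5,3,2,4) (5,3,4,2) (5,4,2,3) (5,4,3,2) — 8.
Algorithms=day 2: (4,5,1,3) (4,5,3,1) (5,1,3,4) (5,1,4,3) (5,3,1,4) (5,3,4,1) (5,4,1,3) (5,4,3,1) — 8.
Algorithms=day 3: (4,5,1,2) (4,5,2,1) (5,1,2,4) (5,1,4,2) (5,2,1,4) (5,2,4,1) (5,4,1,2) (5,4,2,1) — 8.
Algorithms=day 4: (3,5,1,2) (3,5,2,1) (5,1,2,3) (5,1,3,2) (5,2,1,3) (5,2,3,1) (5,3,1,2) (5,3,2,1) — 8.
Algorithms=day 5: (3,4,1,2) (3,4,2,1) (4,1,2,3) (4,1,3,2) (4,2,1,3) (4,2,3,1) (4,3,1,2) (4,3,2,1) — 8.
Summing: 8 + 8 + 8 + 8 + 8 = 40.

40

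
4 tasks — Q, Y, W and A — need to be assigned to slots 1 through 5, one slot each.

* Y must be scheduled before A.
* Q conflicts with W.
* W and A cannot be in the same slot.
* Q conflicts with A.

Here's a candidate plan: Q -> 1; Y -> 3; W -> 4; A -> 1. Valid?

W and A cannot be in the same slot — holds.
Q conflicts with W — holds.
Q conflicts with A — violated.
Y must be scheduled before A — violated.

No. Y must be scheduled before A is not satisfied.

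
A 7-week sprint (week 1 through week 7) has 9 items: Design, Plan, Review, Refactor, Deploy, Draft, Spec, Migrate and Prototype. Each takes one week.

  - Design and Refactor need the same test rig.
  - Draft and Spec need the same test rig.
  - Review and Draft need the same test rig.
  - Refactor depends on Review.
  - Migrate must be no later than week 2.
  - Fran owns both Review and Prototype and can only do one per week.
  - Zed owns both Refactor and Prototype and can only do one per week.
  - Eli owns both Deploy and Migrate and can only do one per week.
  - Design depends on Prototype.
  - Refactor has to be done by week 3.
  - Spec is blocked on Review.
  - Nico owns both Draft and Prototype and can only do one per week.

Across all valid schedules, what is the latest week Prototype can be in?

Downstream work caps Prototype at week 6.
Prototype at week 6 is achievable: Draft -> week 3; Review -> week 1; Refactor -> week 2; Design -> week 7; Deploy -> week 2; Migrate -> week 1; Spec -> week 2; Plan -> week 1; Prototype -> week 6.

week 6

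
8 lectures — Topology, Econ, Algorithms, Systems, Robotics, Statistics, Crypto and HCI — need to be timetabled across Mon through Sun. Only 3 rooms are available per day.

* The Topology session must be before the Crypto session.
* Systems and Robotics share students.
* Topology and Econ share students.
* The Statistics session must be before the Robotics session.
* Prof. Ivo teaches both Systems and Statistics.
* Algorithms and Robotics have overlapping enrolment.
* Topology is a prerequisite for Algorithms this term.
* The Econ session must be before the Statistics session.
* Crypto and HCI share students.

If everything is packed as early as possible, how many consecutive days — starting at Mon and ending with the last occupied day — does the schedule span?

4 days

The precedence chain requires at least 3 distinct days.
With at most 3 per day and 8 lectures, at least 3 days are needed.
Could 3 days be enough, i.e. nothing placed later than Wed? No: Statistics must come after Econ (at Mon or later) → {Tue, Wed}; Econ must come before Statistics (at Wed or earlier) → {Mon, Tue}; Robotics must come after Statistics (at Tue or later) → {Wed}; Statistics must come before Robotics (at Wed or earlier) → {Tue}; Algorithms must come after Topology (at Mon or later) → {Tue, Wed}; Topology must come before Algorithms (at Wed or earlier) → {Mon, Tue}; Algorithms can't share with Robotics (Wed) → {Tue}; Econ must come before Statistics (at Tue or earlier) → {Mon}; Topology must come before Algorithms (at Tue or earlier) → {Mon}; Econ can't share with Topology (Mon) → nothing is left.
So 3 days is not enough.
4 works (last occupied day: Thu): for example Crypto -> Tue; Statistics -> Wed; Algorithms -> Tue; Robotics -> Thu; Econ -> Tue; Topology -> Mon; HCI -> Mon; Systems -> Mon.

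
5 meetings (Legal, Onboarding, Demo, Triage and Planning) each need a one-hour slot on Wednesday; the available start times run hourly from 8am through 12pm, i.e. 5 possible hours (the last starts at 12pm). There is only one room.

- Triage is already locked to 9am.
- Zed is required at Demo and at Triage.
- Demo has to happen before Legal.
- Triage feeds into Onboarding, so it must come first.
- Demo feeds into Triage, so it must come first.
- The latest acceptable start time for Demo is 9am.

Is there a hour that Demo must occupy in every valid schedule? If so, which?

Demo's window is 8am–9am.
Triage is fixed at 9am, and Demo can't share a hour with Triage.
So Demo must be 8am.

8am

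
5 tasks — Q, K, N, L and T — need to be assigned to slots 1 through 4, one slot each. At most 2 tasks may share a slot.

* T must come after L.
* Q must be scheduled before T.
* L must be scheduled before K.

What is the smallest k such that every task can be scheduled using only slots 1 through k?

3

The precedence chain requires at least 2 distinct slots.
With at most 2 per slot and 5 tasks, at least 3 slots are needed.
3 works (last occupied slot: 3): for example N in 3; T in 2; L in 1; Q in 1; K in 2.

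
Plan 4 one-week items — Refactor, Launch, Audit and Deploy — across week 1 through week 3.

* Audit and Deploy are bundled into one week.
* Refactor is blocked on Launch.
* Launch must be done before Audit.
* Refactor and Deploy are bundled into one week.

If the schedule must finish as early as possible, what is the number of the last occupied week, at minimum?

The precedence chain requires at least 2 distinct weeks.
2 works (last occupied week: week 2): for example Launch in week 1; Audit in week 2; Refactor in week 2; Deploy in week 2.

week 2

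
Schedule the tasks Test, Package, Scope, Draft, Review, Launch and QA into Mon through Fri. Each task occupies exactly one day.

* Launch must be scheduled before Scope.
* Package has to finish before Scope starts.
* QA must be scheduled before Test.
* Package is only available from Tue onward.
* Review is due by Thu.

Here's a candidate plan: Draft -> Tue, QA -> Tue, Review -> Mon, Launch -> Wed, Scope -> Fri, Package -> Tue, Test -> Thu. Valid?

Yes, all constraints hold

QA must be scheduled before Test — holds.
Package has to finish before Scope starts — holds.
Review is due by Thu — holds.
Launch must be scheduled before Scope — holds.
Package is only available from Tue onward — holds.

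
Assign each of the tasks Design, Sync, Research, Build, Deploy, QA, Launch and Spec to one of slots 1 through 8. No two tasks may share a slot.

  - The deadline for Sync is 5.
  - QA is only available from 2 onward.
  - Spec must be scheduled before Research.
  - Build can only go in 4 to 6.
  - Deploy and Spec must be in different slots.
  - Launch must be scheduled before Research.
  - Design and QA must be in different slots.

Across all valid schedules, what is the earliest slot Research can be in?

3

Precedence pushes Research to at least 2.
Research at 3 is achievable: QA -> 6, Sync -> 5, Deploy -> 8, Research -> 3, Spec -> 2, Launch -> 1, Build -> 4, Design -> 7.
Nothing earlier works — the conflict and capacity constraints rule out every slot before 3.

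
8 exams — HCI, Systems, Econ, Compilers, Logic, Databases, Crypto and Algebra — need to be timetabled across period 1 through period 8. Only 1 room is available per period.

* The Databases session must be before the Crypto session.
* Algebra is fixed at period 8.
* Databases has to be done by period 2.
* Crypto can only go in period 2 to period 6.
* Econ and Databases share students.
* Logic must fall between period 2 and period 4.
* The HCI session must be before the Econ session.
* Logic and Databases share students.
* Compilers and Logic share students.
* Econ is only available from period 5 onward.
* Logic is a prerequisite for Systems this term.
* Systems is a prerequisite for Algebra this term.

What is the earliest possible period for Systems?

period 3

Precedence pushes Systems to at least period 3; downstream work caps Systems at period 7.
Systems at period 3 is achievable: Systems=period 3, Logic=period 2, Econ=period 5, HCI=period 4, Compilers=period 7, Crypto=period 6, Algebra=period 8, Databases=period 1.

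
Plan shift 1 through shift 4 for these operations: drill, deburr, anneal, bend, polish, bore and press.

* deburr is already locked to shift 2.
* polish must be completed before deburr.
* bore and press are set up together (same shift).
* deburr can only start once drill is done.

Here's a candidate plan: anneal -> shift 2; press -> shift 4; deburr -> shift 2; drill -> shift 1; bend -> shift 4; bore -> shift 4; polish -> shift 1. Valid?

Valid

deburr can only start once drill is done — holds.
polish must be completed before deburr — holds.
deburr is already locked to shift 2 — holds.
bore and press are set up together (same shift) — holds.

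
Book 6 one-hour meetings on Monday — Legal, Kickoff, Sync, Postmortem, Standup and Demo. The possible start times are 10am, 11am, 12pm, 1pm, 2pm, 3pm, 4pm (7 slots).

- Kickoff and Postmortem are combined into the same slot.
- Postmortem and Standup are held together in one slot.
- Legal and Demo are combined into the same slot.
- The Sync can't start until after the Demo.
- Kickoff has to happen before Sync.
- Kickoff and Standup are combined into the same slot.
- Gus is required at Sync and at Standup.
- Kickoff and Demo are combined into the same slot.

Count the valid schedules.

Splitting on Legal: it can be 10am (6), 11am (5), 12pm (4), 1pm (3), 2pm (2), 3pm (1). Listing each branch's schedules as (Kickoff, Sync, Postmortem, Standup, Demo):
Legal=10am: (10am,11am,10am,10am,10am) (10am,12pm,10am,10am,10am) (10am,1pm,10am,10am,10am) (10am,2pm,10am,10am,10am) (10am,3pm,10am,10am,10am) (10am,4pm,10am,10am,10am) — 6.
Legal=11am: (11am,12pm,11am,11am,11am) (11am,1pm,11am,11am,11am) (11am,2pm,11am,11am,11am) (11am,3pm,11am,11am,11am) (11am,4pm,11am,11am,11am) — 5.
Legal=12pm: (12pm,1pm,12pm,12pm,12pm) (12pm,2pm,12pm,12pm,12pm) (12pm,3pm,12pm,12pm,12pm) (12pm,4pm,12pm,12pm,12pm) — 4.
Legal=1pm: (1pm,2pm,1pm,1pm,1pm) (1pm,3pm,1pm,1pm,1pm) (1pm,4pm,1pm,1pm,1pm) — 3.
Legal=2pm: (2pm,3pm,2pm,2pm,2pm) (2pm,4pm,2pm,2pm,2pm) — 2.
Legal=3pm: (3pm,4pm,3pm,3pm,3pm) — 1.
Summing: 6 + 5 + 4 + 3 + 2 + 1 = 21.

21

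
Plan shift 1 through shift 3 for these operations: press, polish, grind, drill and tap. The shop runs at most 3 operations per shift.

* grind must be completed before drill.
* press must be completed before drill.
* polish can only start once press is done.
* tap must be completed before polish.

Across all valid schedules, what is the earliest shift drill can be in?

shift 2

Precedence pushes drill to at least shift 2.
drill at shift 2 is achievable: press=shift 1, tap=shift 1, polish=shift 2, grind=shift 1, drill=shift 2.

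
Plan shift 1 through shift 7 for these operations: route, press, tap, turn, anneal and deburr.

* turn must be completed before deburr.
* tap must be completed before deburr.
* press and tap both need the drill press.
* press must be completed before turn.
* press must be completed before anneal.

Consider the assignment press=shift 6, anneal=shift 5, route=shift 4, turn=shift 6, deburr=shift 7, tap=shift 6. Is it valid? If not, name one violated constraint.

Invalid. press must be completed before anneal.

tap must be completed before deburr — holds.
turn must be completed before deburr — holds.
press must be completed before anneal — violated.
press must be completed before turn — violated.
press and tap both need the drill press — violated.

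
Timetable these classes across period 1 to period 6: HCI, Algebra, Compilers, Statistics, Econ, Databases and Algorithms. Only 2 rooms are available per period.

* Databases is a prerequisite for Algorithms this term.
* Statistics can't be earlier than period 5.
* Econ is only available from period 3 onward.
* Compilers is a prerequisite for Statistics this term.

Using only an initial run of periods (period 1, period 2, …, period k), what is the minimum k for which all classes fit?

The precedence chain requires at least 2 distinct periods.
With at most 2 per period and 7 classes, at least 4 periods are needed.
Statistics can't be placed before period 5, so the schedule must run through at least period 5.
5 works (last occupied period: period 5): for example HCI in period 2, Statistics in period 5, Algebra in period 3, Databases in period 1, Compilers in period 1, Algorithms in period 2, Econ in period 3.

5 periods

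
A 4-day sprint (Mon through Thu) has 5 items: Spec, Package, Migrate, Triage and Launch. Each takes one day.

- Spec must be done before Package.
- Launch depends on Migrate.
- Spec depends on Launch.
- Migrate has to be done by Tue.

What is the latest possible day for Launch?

Precedence pushes Launch to at least Tue; downstream work caps Launch at Tue.
Launch at Tue is achievable: Migrate=Mon, Triage=Mon, Spec=Wed, Launch=Tue, Package=Thu.

Tue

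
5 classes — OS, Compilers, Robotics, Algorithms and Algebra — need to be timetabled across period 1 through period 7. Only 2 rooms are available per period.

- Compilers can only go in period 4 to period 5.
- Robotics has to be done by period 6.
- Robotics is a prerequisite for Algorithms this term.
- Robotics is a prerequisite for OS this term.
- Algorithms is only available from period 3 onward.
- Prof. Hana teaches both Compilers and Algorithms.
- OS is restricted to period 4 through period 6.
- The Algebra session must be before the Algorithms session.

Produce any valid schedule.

Robotics=period 1, Algorithms=period 3, Compilers=period 4, Algebra=period 1, OS=period 4

Checking: Robotics(period 1) before Algorithms(period 3); Robotics(period 1) before OS(period 4); Algebra(period 1) before Algorithms(period 3); Compilers(period 4) != Algorithms(period 3); Robotics=period 1 in [period 1,period 6]; Algorithms=period 3 in [period 3,period 7]; OS=period 4 in [period 4,period 6]; Compilers=period 4 in [period 4,period 5]; max 2 per period (cap 2).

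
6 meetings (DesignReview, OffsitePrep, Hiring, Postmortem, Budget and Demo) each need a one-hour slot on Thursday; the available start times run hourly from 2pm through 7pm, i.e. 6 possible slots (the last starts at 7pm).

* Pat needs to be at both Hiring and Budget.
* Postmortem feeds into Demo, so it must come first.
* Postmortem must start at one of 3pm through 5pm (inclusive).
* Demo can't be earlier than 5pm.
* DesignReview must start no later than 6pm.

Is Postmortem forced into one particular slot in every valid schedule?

No

Postmortem can be 3pm (e.g. Demo -> 5pm; Budget -> 3pm; OffsitePrep -> 2pm; DesignReview -> 2pm; Hiring -> 2pm; Postmortem -> 3pm) or 4pm (e.g. DesignReview in 2pm, OffsitePrep in 2pm, Postmortem in 4pm, Budget in 3pm, Hiring in 2pm, Demo in 5pm).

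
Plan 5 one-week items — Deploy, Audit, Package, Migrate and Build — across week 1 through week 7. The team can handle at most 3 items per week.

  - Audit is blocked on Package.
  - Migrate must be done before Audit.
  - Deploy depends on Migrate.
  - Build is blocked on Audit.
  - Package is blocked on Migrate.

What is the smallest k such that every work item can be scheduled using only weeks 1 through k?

The precedence chain requires at least 4 distinct weeks.
With at most 3 per week and 5 work items, at least 2 weeks are needed.
4 works (last occupied week: week 4): for example Audit -> week 3; Deploy -> week 2; Package -> week 2; Migrate -> week 1; Build -> week 4.

4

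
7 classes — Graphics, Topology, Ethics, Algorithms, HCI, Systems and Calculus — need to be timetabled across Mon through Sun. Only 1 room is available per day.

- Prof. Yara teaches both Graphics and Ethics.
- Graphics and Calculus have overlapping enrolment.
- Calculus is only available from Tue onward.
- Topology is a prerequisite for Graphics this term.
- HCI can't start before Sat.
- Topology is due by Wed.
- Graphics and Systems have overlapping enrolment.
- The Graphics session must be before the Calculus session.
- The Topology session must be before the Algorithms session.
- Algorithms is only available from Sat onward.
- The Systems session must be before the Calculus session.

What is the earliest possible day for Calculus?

Calculus is available from Tue; precedence pushes Calculus to at least Wed.
Calculus at Thu is achievable: Algorithms -> Sat; Calculus -> Thu; Ethics -> Fri; HCI -> Sun; Systems -> Wed; Topology -> Mon; Graphics -> Tue.
Nothing earlier works — the conflict and capacity constraints rule out every day before Thu.

Thu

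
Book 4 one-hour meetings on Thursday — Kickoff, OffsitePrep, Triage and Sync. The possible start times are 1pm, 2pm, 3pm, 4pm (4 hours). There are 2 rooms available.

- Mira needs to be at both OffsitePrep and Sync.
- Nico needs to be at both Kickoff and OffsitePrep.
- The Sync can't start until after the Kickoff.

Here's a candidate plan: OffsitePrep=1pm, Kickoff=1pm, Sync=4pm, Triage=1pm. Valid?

No — it violates: Nico needs to be at both Kickoff and OffsitePrep

There are 2 rooms available — violated.
Nico needs to be at both Kickoff and OffsitePrep — violated.
The Sync can't start until after the Kickoff — holds.
Mira needs to be at both OffsitePrep and Sync — holds.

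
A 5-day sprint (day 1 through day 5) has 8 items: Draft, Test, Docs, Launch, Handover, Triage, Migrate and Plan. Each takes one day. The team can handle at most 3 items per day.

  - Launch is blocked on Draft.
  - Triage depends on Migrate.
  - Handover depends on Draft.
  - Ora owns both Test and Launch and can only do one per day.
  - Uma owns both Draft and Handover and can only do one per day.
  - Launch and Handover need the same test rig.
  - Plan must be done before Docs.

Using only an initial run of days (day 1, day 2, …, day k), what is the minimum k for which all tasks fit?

3

The precedence chain requires at least 2 distinct days.
With at most 3 per day and 8 tasks, at least 3 days are needed.
3 works (last occupied day: day 3): for example Plan -> day 1; Launch -> day 2; Triage -> day 2; Migrate -> day 1; Docs -> day 2; Test -> day 3; Handover -> day 3; Draft -> day 1.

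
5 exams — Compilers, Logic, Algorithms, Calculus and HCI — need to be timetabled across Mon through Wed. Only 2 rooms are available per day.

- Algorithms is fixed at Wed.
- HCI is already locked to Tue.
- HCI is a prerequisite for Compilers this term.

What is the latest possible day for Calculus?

Calculus at Tue is achievable: Calculus in Tue; Algorithms in Wed; HCI in Tue; Compilers in Wed; Logic in Mon.
Nothing later works — the capacity limit rule out every day after Tue.

Tue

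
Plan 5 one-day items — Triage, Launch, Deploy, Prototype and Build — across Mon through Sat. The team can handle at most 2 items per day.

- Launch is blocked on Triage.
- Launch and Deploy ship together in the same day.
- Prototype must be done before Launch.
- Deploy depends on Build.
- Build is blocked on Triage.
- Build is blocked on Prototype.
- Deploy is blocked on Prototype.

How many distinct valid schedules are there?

50

Splitting on Triage: it can be Mon (20), Tue (16), Wed (10), Thu (4). Listing each branch's schedules as (Launch, Deploy, Prototype, Build):
Triage=Mon: (Wed,Wed,Mon,Tue) (Thu,Thu,Mon,Tue) (Thu,Thu,Mon,Wed) (Thu,Thu,Tue,Wed) (Fri,Fri,Mon,Tue) (Fri,Fri,Mon,Wed) (Fri,Fri,Mon,Thu) (Fri,Fri,Tue,Wed) (Fri,Fri,Tue,Thu) (Fri,Fri,Wed,Thu) (Sat,Sat,Mon,Tue) (Sat,Sat,Mon,Wed) (Sat,Sat,Mon,Thu) (Sat,Sat,Mon,Fri) (Sat,Sat,Tue,Wed) (Sat,Sat,Tue,Thu) (Sat,Sat,Tue,Fri) (Sat,Sat,Wed,Thu) (Sat,Sat,Wed,Fri) (Sat,Sat,Thu,Fri) — 20.
Triage=Tue: (Thu,Thu,Mon,Wed) (Thu,Thu,Tue,Wed) (Fri,Fri,Mon,Wed) (Fri,Fri,Mon,Thu) (Fri,Fri,Tue,Wed) (Fri,Fri,Tue,Thu) (Fri,Fri,Wed,Thu) (Sat,Sat,Mon,Wed) (Sat,Sat,Mon,Thu) (Sat,Sat,Mon,Fri) (Sat,Sat,Tue,Wed) (Sat,Sat,Tue,Thu) (Sat,Sat,Tue,Fri) (Sat,Sat,Wed,Thu) (Sat,Sat,Wed,Fri) (Sat,Sat,Thu,Fri) — 16.
Triage=Wed: (Fri,Fri,Mon,Thu) (Fri,Fri,Tue,Thu) (Fri,Fri,Wed,Thu) (Sat,Sat,Mon,Thu) (Sat,Sat,Mon,Fri) (Sat,Sat,Tue,Thu) (Sat,Sat,Tue,Fri) (Sat,Sat,Wed,Thu) (Sat,Sat,Wed,Fri) (Sat,Sat,Thu,Fri) — 10.
Triage=Thu: (Sat,Sat,Mon,Fri) (Sat,Sat,Tue,Fri) (Sat,Sat,Wed,Fri) (Sat,Sat,Thu,Fri) — 4.
Summing: 20 + 16 + 10 + 4 = 50.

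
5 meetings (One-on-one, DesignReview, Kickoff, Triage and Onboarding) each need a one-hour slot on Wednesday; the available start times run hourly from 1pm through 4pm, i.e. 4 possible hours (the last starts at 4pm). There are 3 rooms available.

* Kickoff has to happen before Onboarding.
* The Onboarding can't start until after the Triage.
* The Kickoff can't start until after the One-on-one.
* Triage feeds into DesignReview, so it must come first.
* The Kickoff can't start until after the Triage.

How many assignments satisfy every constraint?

16

Splitting on One-on-one: it can be 1pm (11), 2pm (5). Listing each branch's schedules as (DesignReview, Kickoff, Triage, Onboarding):
One-on-one=1pm: (2pm,2pm,1pm,3pm) (2pm,2pm,1pm,4pm) (2pm,3pm,1pm,4pm) (3pm,2pm,1pm,3pm) (3pm,2pm,1pm,4pm) (3pm,3pm,1pm,4pm) (3pm,3pm,2pm,4pm) (4pm,2pm,1pm,3pm) (4pm,2pm,1pm,4pm) (4pm,3pm,1pm,4pm) (4pm,3pm,2pm,4pm) — 11.
One-on-one=2pm: (2pm,3pm,1pm,4pm) (3pm,3pm,1pm,4pm) (3pm,3pm,2pm,4pm) (4pm,3pm,1pm,4pm) (4pm,3pm,2pm,4pm) — 5.
Summing: 11 + 5 = 16.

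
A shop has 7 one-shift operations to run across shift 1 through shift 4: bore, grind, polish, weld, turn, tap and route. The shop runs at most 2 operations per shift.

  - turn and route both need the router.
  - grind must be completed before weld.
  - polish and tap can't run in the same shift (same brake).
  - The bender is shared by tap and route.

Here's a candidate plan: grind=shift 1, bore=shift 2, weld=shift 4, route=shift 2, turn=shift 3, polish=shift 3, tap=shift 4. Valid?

The shop runs at most 2 operations per shift — holds.
polish and tap can't run in the same shift (same brake) — holds.
The bender is shared by tap and route — holds.
grind must be completed before weld — holds.
turn and route both need the router — holds.

Yes, all constraints hold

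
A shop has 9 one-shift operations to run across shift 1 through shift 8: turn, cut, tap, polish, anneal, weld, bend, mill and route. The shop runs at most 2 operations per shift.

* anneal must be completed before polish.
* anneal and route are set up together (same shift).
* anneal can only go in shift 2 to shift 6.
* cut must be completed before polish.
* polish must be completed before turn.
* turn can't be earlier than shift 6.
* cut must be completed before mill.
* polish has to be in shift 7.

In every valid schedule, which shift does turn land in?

shift 8

Turn is available from shift 6; precedence pushes turn to at least shift 8.
So turn is pinned to shift 8.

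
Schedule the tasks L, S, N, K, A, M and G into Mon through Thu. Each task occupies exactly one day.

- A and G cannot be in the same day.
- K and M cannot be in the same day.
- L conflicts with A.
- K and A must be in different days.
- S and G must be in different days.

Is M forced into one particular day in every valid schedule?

No

M can be Mon (e.g. A in Wed, G in Tue, S in Mon, K in Tue, N in Mon, L in Mon, M in Mon) or Tue (e.g. S=Mon, K=Mon, M=Tue, G=Wed, A=Tue, N=Mon, L=Mon).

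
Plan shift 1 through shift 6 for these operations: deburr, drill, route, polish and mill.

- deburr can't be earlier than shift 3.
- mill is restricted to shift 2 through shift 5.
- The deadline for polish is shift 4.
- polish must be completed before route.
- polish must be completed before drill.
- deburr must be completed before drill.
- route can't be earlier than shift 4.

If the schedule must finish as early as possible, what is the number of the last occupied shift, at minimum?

The precedence chain requires at least 2 distinct shifts.
route can't be placed before shift 4, so the schedule must run through at least shift 4.
4 works (last occupied shift: shift 4): for example mill=shift 2; polish=shift 1; deburr=shift 3; route=shift 4; drill=shift 4.

4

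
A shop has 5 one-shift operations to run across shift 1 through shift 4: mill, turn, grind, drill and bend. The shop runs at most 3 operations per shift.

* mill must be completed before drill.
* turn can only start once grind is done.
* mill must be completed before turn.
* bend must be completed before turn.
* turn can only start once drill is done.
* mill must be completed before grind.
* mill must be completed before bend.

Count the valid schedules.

Splitting on mill: it can be shift 1 (9), shift 2 (1). Listing each branch's schedules as (turn, grind, drill, bend) by shift number:
mill=shift 1: (3,2,2,2) (4,2,2,2) (4,2,2,3) (4,2,3,2) (4,2,3,3) (4,3,2,2) (4,3,2,3) (4,3,3,2) (4,3,3,3) — 9.
mill=shift 2: (4,3,3,3) — 1.
Summing: 9 + 1 = 10.

10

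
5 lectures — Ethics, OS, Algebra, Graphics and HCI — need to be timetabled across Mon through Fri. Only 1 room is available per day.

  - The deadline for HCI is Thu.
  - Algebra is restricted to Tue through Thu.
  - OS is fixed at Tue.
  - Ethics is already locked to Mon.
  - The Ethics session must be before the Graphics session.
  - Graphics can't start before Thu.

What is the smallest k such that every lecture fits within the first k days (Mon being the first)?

5

The precedence chain requires at least 2 distinct days.
With at most 1 per day and 5 lectures, at least 5 days are needed.
Graphics can't be placed before Thu — that is day 4 counting from Mon — so the schedule must run through at least 4 days.
5 works (last occupied day: Fri): for example OS -> Tue; Ethics -> Mon; HCI -> Thu; Graphics -> Fri; Algebra -> Wed.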